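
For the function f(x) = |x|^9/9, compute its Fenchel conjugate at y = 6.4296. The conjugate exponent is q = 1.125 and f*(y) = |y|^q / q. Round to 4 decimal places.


The conjugate exponent q satisfies 1/p + 1/q = 1.
p = 9, so q = 9/(9 - 1) = 1.125
|y|^q = 6.4296^1.125 = 8.1135
f*(6.4296) = 8.1135 / 1.125 = 7.212


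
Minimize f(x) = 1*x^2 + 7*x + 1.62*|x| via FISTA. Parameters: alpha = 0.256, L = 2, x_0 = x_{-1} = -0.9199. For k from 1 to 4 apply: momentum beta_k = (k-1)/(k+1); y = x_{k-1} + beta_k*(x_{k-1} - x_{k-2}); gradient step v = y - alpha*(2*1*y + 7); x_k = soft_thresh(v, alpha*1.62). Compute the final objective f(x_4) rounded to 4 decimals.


FISTA on f(x) = 1*x^2 + 7*x + 1.62*|x|
L = 2, alpha = 0.256
Iteration 1: beta = 0.0, y = -0.9199 + 0.0*(-0.9199 + 0.9199) = -0.9199
  grad(y) = 5.1602, v = y - alpha*grad = -2.2409
  prox(v) = soft_thresh(-2.2409, 0.4147) = -1.8262
Iteration 2: beta = 0.3333, y = -1.8262 + 0.3333*(-1.8262 + 0.9199) = -2.1283
  grad(y) = 2.7434, v = y - alpha*grad = -2.8306
  prox(v) = soft_thresh(-2.8306, 0.4147) = -2.4159
Iteration 3: beta = 0.5, y = -2.4159 + 0.5*(-2.4159 + 1.8262) = -2.7107
  grad(y) = 1.5785, v = y - alpha*grad = -3.1148
  prox(v) = soft_thresh(-3.1148, 0.4147) = -2.7001
Iteration 4: beta = 0.6, y = -2.7001 + 0.6*(-2.7001 + 2.4159) = -2.8707
  grad(y) = 1.2587, v = y - alpha*grad = -3.1929
  prox(v) = soft_thresh(-3.1929, 0.4147) = -2.7782
f(x_4) = 1*(-2.7782)^2 + 7*(-2.7782) + 1.62*|-2.7782| = -7.2283


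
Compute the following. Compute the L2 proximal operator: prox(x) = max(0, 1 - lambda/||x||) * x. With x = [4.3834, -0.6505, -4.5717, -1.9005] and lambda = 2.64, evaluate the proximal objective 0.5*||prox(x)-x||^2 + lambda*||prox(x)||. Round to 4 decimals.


Step 1: Compute ||x||.
||x|| = 6.6445
Step 2: Compute scaling factor.
scale = max(0, 1 - 2.64/6.6445) = 0.6027
Step 3: prox(x) = [2.6418, -0.392, -2.7553, -1.1454]
||prox(x)|| = 4.0045
Step 4: Proximal objective.
0.5*||prox-x||^2 = 3.4848
lambda*||prox|| = 10.5719
Total = 14.0567


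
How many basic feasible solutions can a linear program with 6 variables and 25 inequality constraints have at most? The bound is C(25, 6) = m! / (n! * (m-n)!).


Each vertex corresponds to some choice of n active constraints out of m, so the number of vertices is at most C(m, n) = m! / (n!(m-n)!).
m = 25, n = 6
Numerator: 25 * 24 * 23 * 22 * 21 * 20
Denominator: 6! = 720
C(25, 6) = 177100


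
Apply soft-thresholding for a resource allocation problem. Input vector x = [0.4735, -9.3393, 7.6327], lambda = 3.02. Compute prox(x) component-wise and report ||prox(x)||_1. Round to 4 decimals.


Soft-thresholding with lambda = 3.02:
prox(0.4735) = sign(0.4735)*max(|0.4735| - 3.02, 0) = 0.0
prox(-9.3393) = sign(-9.3393)*max(|-9.3393| - 3.02, 0) = -6.3193
prox(7.6327) = sign(7.6327)*max(|7.6327| - 3.02, 0) = 4.6127
prox(x) = [0.0, -6.3193, 4.6127]
||prox(x)||_1 = 0.0 + 6.3193 + 4.6127 = 10.932


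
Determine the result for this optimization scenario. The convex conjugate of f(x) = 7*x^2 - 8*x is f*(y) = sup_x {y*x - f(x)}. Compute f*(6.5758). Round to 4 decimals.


f*(y) = sup_x {y*x - a*x^2 - b*x} = sup_x {(y-b)*x - a*x^2}
FOC: (y - b) - 2a*x = 0 => x* = (y - b)/(2a)
x* = (6.5758 + 8)/(2*7) = 1.0411
f*(6.5758) = (y-b)^2/(4a) = (6.5758 + 8)^2/(4*7)
= 212.4539/28 = 7.5876


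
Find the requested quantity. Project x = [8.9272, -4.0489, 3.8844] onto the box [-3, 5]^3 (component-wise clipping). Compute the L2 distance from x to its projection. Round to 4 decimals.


Project each component onto [-3, 5].
clip(8.9272) = 5.0, clip(-4.0489) = -3.0, clip(3.8844) = 3.8844
Projection = [5.0, -3.0, 3.8844]
Squared diffs: [15.4229, 1.1002, 0.0]
Distance = sqrt(16.5231) = 4.0649


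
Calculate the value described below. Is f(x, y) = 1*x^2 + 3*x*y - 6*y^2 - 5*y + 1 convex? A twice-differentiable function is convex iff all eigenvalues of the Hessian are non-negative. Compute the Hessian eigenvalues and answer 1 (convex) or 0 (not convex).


The Hessian of f(x,y) = 1*x^2 + 3*x*y - 6*y^2 - 5*y + 1 is:
H = [[2, 3], [3, -12]]
Trace = 2 - 12 = -10
Determinant = 2*-12 - (3)^2 = -33
Discriminant = (-10)^2 - 4*-33 = 232.0
Eigenvalues: lambda_1 = -12.6158, lambda_2 = 2.6158
The function is not convex.

0


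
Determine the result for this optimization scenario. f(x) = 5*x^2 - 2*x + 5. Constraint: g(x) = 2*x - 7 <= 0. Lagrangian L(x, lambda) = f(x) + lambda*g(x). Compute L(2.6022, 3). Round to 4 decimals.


Step 1: Evaluate f(x).
f(2.6022) = 5*2.6022^2 - 2*2.6022 + 5 = 33.6528
Step 2: Evaluate g(x).
g(2.6022) = 2*2.6022 - 7 = -1.7956
Step 3: Compute Lagrangian.
L = 33.6528 + 3*-1.7956 = 28.266


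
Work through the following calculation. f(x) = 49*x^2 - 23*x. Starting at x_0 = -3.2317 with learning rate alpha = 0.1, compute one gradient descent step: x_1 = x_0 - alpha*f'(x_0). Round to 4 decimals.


We compute the gradient at x_0 and apply the update.
f'(x) = 98*x - 23
f'(-3.2317) = 98*-3.2317 - 23 = -339.7066
x_1 = -3.2317 - 0.1*-339.7066 = 30.739


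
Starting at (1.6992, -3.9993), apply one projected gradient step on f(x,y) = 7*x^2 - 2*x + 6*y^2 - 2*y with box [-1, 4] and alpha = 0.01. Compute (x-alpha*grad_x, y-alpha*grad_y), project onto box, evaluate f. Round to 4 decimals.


Step 1: Compute gradient at (1.6992, -3.9993).
grad_x = 2*7*1.6992 - 2 = 21.7888
grad_y = 2*6*-3.9993 - 2 = -49.9916
Step 2: Gradient step.
x_raw = 1.6992 - 0.01*21.7888 = 1.4813
y_raw = -3.9993 - 0.01*-49.9916 = -3.4994
Step 3: Project onto [-1, 4].
x_proj = clip(1.4813) = 1.4813
y_proj = clip(-3.4994) = -1.0
Step 4: Evaluate f.
f(1.4813, -1.0) = 20.3974


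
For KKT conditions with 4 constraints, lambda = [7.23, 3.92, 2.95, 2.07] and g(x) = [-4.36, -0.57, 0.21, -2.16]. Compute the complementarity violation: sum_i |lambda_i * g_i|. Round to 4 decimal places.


KKT complementary slackness check:
lambda_1 * g_1 = 7.23 * -4.36 = -31.5228
lambda_2 * g_2 = 3.92 * -0.57 = -2.2344
lambda_3 * g_3 = 2.95 * 0.21 = 0.6195
lambda_4 * g_4 = 2.07 * -2.16 = -4.4712
Total violation = 31.5228 + 2.2344 + 0.6195 + 4.4712 = 38.8479


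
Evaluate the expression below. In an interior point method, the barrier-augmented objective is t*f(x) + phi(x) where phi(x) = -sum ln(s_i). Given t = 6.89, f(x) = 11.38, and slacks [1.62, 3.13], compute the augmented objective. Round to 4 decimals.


Step 1: Compute log-barrier.
ln values: [0.4824, 1.141]
phi = -(0.4824 + 1.141) = -1.6235
Step 2: Compute augmented objective.
t*f(x) = 6.89*11.38 = 78.4082
Total = 78.4082 - 1.6235 = 76.7847


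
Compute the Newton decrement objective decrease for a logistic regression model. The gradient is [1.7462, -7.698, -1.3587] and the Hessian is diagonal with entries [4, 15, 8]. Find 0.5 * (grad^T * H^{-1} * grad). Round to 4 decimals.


Step 1: H is diagonal, so H^(-1) * g = [0.4366, -0.5132, -0.1698].
Step 2: g^T H^(-1) g = sum_i g_i^2 / H_ii
  = (1.7462)^2/4 + (-7.698)^2/15 + (-1.3587)^2/8
  = 0.7623 + 3.9506 + 0.2308 = 4.9437
Step 3: Objective decrease = 0.5 * g^T H^(-1) g = 2.4718


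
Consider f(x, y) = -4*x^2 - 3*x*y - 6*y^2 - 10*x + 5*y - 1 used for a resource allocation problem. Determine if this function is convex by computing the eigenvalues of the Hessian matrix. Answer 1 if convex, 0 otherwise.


The Hessian of f(x,y) = -4*x^2 - 3*x*y - 6*y^2 - 10*x + 5*y - 1 is:
H = [[-8, -3], [-3, -12]]
Trace = -8 - 12 = -20
Determinant = -8*-12 - (-3)^2 = 87
Discriminant = (-20)^2 - 4*87 = 52.0
Eigenvalues: lambda_1 = -13.6056, lambda_2 = -6.3944
The function is not convex.

0


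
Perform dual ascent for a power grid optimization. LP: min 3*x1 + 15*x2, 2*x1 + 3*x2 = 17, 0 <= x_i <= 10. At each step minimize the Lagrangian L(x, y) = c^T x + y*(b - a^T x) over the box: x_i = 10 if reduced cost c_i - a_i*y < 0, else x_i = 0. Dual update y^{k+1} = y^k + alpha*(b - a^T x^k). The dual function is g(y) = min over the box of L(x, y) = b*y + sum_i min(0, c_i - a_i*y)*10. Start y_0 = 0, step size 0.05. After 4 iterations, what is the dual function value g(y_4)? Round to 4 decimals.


Dual ascent for LP: min 3*x1 + 15*x2, 2*x1 + 3*x2 = 17, 0 <= x_i <= 10
Step 1: y^k = 0.0, reduced costs: (3.0, 15.0)
  x^k = (0.0, 0.0), subgradient = b - a^T x = 17.0
  y^{k+1} = 0.0 + 0.05*17.0 = 0.85
Step 2: y^k = 0.85, reduced costs: (1.3, 12.45)
  x^k = (0.0, 0.0), subgradient = b - a^T x = 17.0
  y^{k+1} = 0.85 + 0.05*17.0 = 1.7
Step 3: y^k = 1.7, reduced costs: (-0.4, 9.9)
  x^k = (10.0, 0.0), subgradient = b - a^T x = -3.0
  y^{k+1} = 1.7 + 0.05*-3.0 = 1.55
Step 4: y^k = 1.55, reduced costs: (-0.1, 10.35)
  x^k = (10.0, 0.0), subgradient = b - a^T x = -3.0
  y^{k+1} = 1.55 + 0.05*-3.0 = 1.4
Dual objective at y_4 = 1.4: reduced costs (0.2, 10.8), box minimizer x = (0.0, 0.0)
g(y_4) = b*y + (c1 - a1*y)*x1 + (c2 - a2*y)*x2 = 17*1.4 + 0.2*0.0 + 10.8*0.0 = 23.8 + 0.0 + 0.0 = 23.8


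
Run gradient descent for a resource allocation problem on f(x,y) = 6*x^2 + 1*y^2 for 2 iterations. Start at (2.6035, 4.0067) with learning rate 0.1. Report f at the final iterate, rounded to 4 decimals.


Gradient descent on f(x,y) = 6*x^2 + 1*y^2.
Starting point: (2.6035, 4.0067), alpha = 0.1
Step 1: grad_x = 2*6*2.6035 = 31.242, grad_y = 2*1*4.0067 = 8.0134
  x_1 = 2.6035 - 0.1*31.242 = -0.5207
  y_1 = 4.0067 - 0.1*8.0134 = 3.2054
Step 2: grad_x = 2*6*-0.5207 = -6.2484, grad_y = 2*1*3.2054 = 6.4107
  x_2 = -0.5207 - 0.1*-6.2484 = 0.1041
  y_2 = 3.2054 - 0.1*6.4107 = 2.5643
f(0.1041, 2.5643) = 6*0.1041^2 + 1*2.5643^2 = 6.6406


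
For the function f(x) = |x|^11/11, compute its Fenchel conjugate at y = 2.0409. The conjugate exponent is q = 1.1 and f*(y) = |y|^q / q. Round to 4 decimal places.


The conjugate exponent q satisfies 1/p + 1/q = 1.
p = 11, so q = 11/(11 - 1) = 1.1
|y|^q = 2.0409^1.1 = 2.1918
f*(2.0409) = 2.1918 / 1.1 = 1.9926


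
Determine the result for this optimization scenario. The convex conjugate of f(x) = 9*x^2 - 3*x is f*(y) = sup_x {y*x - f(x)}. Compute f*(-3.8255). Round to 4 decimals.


f*(y) = sup_x {y*x - a*x^2 - b*x} = sup_x {(y-b)*x - a*x^2}
FOC: (y - b) - 2a*x = 0 => x* = (y - b)/(2a)
x* = (-3.8255 + 3)/(2*9) = -0.0459
f*(-3.8255) = (y-b)^2/(4a) = (-3.8255 + 3)^2/(4*9)
= 0.6815/36 = 0.0189


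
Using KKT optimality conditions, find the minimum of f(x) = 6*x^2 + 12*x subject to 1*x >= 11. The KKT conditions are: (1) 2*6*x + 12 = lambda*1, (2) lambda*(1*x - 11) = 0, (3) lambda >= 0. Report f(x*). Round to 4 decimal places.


Step 1: Try lambda = 0 (constraint inactive).
x_unc = -12/(2*6) = -1.0
Check: 1*-1.0 = -1.0 < 11 -- violated!
Step 2: Constraint must be active: 1*x = 11
x* = 11/1 = 11.0
lambda = (2*6*11.0 + 12)/1 = 144.0
Step 3: Compute optimal value.
f(x*) = 6*11.0^2 + 12*11.0 = 858.0


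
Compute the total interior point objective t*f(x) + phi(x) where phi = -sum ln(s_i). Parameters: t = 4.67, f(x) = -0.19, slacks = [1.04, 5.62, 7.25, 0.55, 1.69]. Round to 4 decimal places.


Step 1: Compute log-barrier.
ln values: [0.0392, 1.7263, 1.981, -0.5978, 0.5247]
phi = -(0.0392 + 1.7263 + 1.981 - 0.5978 + 0.5247) = -3.6734
Step 2: Compute augmented objective.
t*f(x) = 4.67*-0.19 = -0.8873
Total = -0.8873 - 3.6734 = -4.5607


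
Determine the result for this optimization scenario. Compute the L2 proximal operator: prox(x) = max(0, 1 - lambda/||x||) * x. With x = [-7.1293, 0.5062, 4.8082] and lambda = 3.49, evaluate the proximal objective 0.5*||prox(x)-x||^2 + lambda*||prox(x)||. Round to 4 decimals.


Step 1: Compute ||x||.
||x|| = 8.6141
Step 2: Compute scaling factor.
scale = max(0, 1 - 3.49/8.6141) = 0.5948
Step 3: prox(x) = [-4.2409, 0.3011, 2.8601]
||prox(x)|| = 5.1241
Step 4: Proximal objective.
0.5*||prox-x||^2 = 6.0901
lambda*||prox|| = 17.8831
Total = 23.973


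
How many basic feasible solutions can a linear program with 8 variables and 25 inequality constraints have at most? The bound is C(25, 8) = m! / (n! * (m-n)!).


Each vertex corresponds to some choice of n active constraints out of m, so the number of vertices is at most C(m, n) = m! / (n!(m-n)!).
m = 25, n = 8
Numerator: 25 * 24 * 23 * 22 * 21 * 20 * 19 * 18
Denominator: 8! = 40320
C(25, 8) = 1081575


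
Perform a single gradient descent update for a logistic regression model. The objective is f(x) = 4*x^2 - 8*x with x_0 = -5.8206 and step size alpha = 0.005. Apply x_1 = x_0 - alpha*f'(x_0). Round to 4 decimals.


We compute the gradient at x_0 and apply the update.
f'(x) = 8*x - 8
f'(-5.8206) = 8*-5.8206 - 8 = -54.5648
x_1 = -5.8206 - 0.005*-54.5648 = -5.5478


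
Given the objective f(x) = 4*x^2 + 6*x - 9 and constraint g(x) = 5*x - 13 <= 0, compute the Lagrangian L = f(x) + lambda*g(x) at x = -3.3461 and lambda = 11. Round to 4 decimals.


Step 1: Evaluate f(x).
f(-3.3461) = 4*(-3.3461)^2 + 6*(-3.3461) - 9 = 15.7089
Step 2: Evaluate g(x).
g(-3.3461) = 5*-3.3461 - 13 = -29.7305
Step 3: Compute Lagrangian.
L = 15.7089 + 11*-29.7305 = -311.3266


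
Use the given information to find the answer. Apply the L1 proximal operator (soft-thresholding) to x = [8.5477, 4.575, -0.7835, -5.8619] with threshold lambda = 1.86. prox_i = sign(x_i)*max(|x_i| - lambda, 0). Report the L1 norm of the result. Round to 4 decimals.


Soft-thresholding with lambda = 1.86:
prox(8.5477) = sign(8.5477)*max(|8.5477| - 1.86, 0) = 6.6877
prox(4.575) = sign(4.575)*max(|4.575| - 1.86, 0) = 2.715
prox(-0.7835) = sign(-0.7835)*max(|-0.7835| - 1.86, 0) = 0.0
prox(-5.8619) = sign(-5.8619)*max(|-5.8619| - 1.86, 0) = -4.0019
prox(x) = [6.6877, 2.715, 0.0, -4.0019]
||prox(x)||_1 = 6.6877 + 2.715 + 0.0 + 4.0019 = 13.4046


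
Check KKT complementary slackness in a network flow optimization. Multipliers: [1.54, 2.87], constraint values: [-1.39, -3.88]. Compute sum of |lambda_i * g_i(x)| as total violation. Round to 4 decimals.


KKT complementary slackness check:
lambda_1 * g_1 = 1.54 * -1.39 = -2.1406
lambda_2 * g_2 = 2.87 * -3.88 = -11.1356
Total violation = 2.1406 + 11.1356 = 13.2762


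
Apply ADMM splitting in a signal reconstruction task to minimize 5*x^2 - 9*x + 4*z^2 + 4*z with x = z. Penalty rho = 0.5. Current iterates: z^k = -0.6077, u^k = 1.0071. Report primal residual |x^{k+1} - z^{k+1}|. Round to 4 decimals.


ADMM iteration with rho = 0.5, z^k = -0.6077, u^k = 1.0071
Step 1: x-update.
Minimize 5*x^2 - 9*x + (0.5/2)*(x + 0.6077 + 1.0071)^2
FOC: (2*5 + 0.5)*x = 9 + 0.5*(-0.6077 - 1.0071)
x^{k+1} = 0.7802
Step 2: z-update.
Minimize 4*z^2 + 4*z + (0.5/2)*(0.7802 - z + 1.0071)^2
FOC: (2*4 + 0.5)*z = -4 + 0.5*(0.7802 + 1.0071)
z^{k+1} = -0.3655
Step 3: u-update.
u^{k+1} = 1.0071 + 0.7802 + 0.3655 = 2.1528
Step 4: Primal residual = |0.7802 + 0.3655| = 1.1457


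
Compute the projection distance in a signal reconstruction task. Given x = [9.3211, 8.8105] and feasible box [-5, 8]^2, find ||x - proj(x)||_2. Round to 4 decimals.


Project each component onto [-5, 8].
clip(9.3211) = 8.0, clip(8.8105) = 8.0
Projection = [8.0, 8.0]
Squared diffs: [1.7453, 0.6569]
Distance = sqrt(2.4022) = 1.5499


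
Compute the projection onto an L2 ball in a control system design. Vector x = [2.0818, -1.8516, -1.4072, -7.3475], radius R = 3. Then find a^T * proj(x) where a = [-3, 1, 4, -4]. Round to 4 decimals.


Step 1: Compute ||x|| (intermediates to 6 decimals).
||x|| = sqrt(2.0818^2 + (-1.8516)^2 + (-1.4072)^2 + (-7.3475)^2) = 7.983
Step 2: Project.
Since ||x|| > R, scale = R/||x|| = 3/7.983 = 0.375799, proj(x) = scale * x
proj(x) = [0.782338, -0.695829, -0.528824, -2.761183]
Step 3: Dot product.
a^T * proj(x) = -3*0.782338 + 1*(-0.695829) + 4*(-0.528824) - 4*(-2.761183) = 5.8866


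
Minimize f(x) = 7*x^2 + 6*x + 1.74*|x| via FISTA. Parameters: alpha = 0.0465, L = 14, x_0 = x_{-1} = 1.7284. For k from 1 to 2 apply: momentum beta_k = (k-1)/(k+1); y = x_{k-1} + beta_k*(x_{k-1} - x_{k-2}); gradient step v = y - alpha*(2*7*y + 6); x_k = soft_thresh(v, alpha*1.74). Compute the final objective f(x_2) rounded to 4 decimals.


FISTA on f(x) = 7*x^2 + 6*x + 1.74*|x|
L = 14, alpha = 0.0465
Iteration 1: beta = 0.0, y = 1.7284 + 0.0*(1.7284 - 1.7284) = 1.7284
  grad(y) = 30.1976, v = y - alpha*grad = 0.3242
  prox(v) = soft_thresh(0.3242, 0.0809) = 0.2433
Iteration 2: beta = 0.3333, y = 0.2433 + 0.3333*(0.2433 - 1.7284) = -0.2517
  grad(y) = 2.4758, v = y - alpha*grad = -0.3669
  prox(v) = soft_thresh(-0.3669, 0.0809) = -0.2859
f(x_2) = 7*(-0.2859)^2 + 6*(-0.2859) + 1.74*|-0.2859| = -0.6458


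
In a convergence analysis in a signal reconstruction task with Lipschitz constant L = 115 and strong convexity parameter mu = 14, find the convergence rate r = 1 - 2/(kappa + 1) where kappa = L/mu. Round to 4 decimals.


Step 1: Compute the condition number.
kappa = L/mu = 115/14 = 8.2143
Step 2: Compute the convergence rate.
r = 1 - 2/(kappa + 1) = 1 - 2*mu/(L + mu) = (L - mu)/(L + mu) = 101/129 = 0.7829


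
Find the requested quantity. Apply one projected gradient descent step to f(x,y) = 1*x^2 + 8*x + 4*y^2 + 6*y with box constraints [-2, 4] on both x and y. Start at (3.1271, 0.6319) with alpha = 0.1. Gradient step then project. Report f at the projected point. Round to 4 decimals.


Step 1: Compute gradient at (3.1271, 0.6319).
grad_x = 2*1*3.1271 + 8 = 14.2542
grad_y = 2*4*0.6319 + 6 = 11.0552
Step 2: Gradient step.
x_raw = 3.1271 - 0.1*14.2542 = 1.7017
y_raw = 0.6319 - 0.1*11.0552 = -0.4736
Step 3: Project onto [-2, 4].
x_proj = clip(1.7017) = 1.7017
y_proj = clip(-0.4736) = -0.4736
Step 4: Evaluate f.
f(1.7017, -0.4736) = 14.5647


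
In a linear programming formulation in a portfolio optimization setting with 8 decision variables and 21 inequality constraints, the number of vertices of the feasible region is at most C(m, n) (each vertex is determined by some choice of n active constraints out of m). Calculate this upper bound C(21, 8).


Each vertex corresponds to some choice of n active constraints out of m, so the number of vertices is at most C(m, n) = m! / (n!(m-n)!).
m = 21, n = 8
Numerator: 21 * 20 * 19 * 18 * 17 * 16 * 15 * 14
Denominator: 8! = 40320
C(21, 8) = 203490


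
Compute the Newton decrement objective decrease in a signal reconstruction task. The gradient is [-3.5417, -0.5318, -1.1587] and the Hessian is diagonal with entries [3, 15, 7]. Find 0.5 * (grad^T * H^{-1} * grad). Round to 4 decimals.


Step 1: H is diagonal, so H^(-1) * g = [-1.1806, -0.0355, -0.1655].
Step 2: g^T H^(-1) g = sum_i g_i^2 / H_ii
  = (-3.5417)^2/3 + (-0.5318)^2/15 + (-1.1587)^2/7
  = 4.1812 + 0.0189 + 0.1918 = 4.3919
Step 3: Objective decrease = 0.5 * g^T H^(-1) g = 2.1959


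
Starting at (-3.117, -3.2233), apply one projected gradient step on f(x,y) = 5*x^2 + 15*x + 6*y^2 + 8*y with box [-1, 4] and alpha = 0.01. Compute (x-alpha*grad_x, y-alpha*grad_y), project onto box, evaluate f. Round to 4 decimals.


Step 1: Compute gradient at (-3.117, -3.2233).
grad_x = 2*5*-3.117 + 15 = -16.17
grad_y = 2*6*-3.2233 + 8 = -30.6796
Step 2: Gradient step.
x_raw = -3.117 - 0.01*-16.17 = -2.9553
y_raw = -3.2233 - 0.01*-30.6796 = -2.9165
Step 3: Project onto [-1, 4].
x_proj = clip(-2.9553) = -1.0
y_proj = clip(-2.9165) = -1.0
Step 4: Evaluate f.
f(-1.0, -1.0) = -12.0


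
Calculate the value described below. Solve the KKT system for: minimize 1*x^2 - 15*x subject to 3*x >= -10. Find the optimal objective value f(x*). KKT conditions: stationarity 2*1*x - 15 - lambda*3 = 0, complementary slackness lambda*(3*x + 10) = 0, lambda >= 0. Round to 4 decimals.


Step 1: Try lambda = 0 (constraint inactive).
Stationarity: 2*1*x - 15 = 0
x* = 15/(2*1) = 7.5
Check constraint: 3*7.5 = 22.5 >= -10 -- satisfied.
Step 2: Compute optimal value.
f(x*) = 1*7.5^2 - 15*7.5 = -56.25


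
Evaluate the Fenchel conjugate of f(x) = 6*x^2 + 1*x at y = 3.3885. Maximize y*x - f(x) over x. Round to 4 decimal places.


f*(y) = sup_x {y*x - a*x^2 - b*x} = sup_x {(y-b)*x - a*x^2}
FOC: (y - b) - 2a*x = 0 => x* = (y - b)/(2a)
x* = (3.3885 - 1)/(2*6) = 0.199
f*(3.3885) = (y-b)^2/(4a) = (3.3885 - 1)^2/(4*6)
= 5.7049/24 = 0.2377


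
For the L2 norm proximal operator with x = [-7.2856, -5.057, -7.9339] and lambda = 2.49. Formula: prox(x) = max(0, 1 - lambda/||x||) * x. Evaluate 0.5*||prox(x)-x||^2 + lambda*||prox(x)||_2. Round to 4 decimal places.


Step 1: Compute ||x||.
||x|| = 11.8996
Step 2: Compute scaling factor.
scale = max(0, 1 - 2.49/11.8996) = 0.7907
Step 3: prox(x) = [-5.7611, -3.9988, -6.2737]
||prox(x)|| = 9.4096
Step 4: Proximal objective.
0.5*||prox-x||^2 = 3.1001
lambda*||prox|| = 23.4299
Total = 26.5299


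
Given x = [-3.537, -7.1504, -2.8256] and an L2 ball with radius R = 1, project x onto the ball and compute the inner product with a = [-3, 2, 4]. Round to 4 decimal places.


Step 1: Compute ||x|| (intermediates to 6 decimals).
||x|| = sqrt((-3.537)^2 + (-7.1504)^2 + (-2.8256)^2) = 8.463014
Step 2: Project.
Since ||x|| > R, scale = R/||x|| = 1/8.463014 = 0.118161, proj(x) = scale * x
proj(x) = [-0.417935, -0.844898, -0.333876]
Step 3: Dot product.
a^T * proj(x) = -3*(-0.417935) + 2*(-0.844898) + 4*(-0.333876) = -1.7715


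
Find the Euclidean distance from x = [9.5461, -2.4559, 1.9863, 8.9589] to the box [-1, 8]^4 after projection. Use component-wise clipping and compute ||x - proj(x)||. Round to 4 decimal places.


Project each component onto [-1, 8].
clip(9.5461) = 8.0, clip(-2.4559) = -1.0, clip(1.9863) = 1.9863, clip(8.9589) = 8.0
Projection = [8.0, -1.0, 1.9863, 8.0]
Squared diffs: [2.3904, 2.1196, 0.0, 0.9195]
Distance = sqrt(5.4295) = 2.3301


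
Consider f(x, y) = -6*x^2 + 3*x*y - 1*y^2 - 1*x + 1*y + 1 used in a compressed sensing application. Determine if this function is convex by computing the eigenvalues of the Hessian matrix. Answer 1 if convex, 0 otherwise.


The Hessian of f(x,y) = -6*x^2 + 3*x*y - 1*y^2 - 1*x + 1*y + 1 is:
H = [[-12, 3], [3, -2]]
Trace = -12 - 2 = -14
Determinant = -12*-2 - (3)^2 = 15
Discriminant = (-14)^2 - 4*15 = 136.0
Eigenvalues: lambda_1 = -12.831, lambda_2 = -1.169
The function is not convex.

0


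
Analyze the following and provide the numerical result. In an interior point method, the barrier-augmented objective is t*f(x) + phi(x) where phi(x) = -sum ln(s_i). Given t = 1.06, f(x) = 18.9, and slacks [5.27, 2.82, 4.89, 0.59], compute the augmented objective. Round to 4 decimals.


Step 1: Compute log-barrier.
ln values: [1.662, 1.0367, 1.5872, -0.5276]
phi = -(1.662 + 1.0367 + 1.5872 - 0.5276) = -3.7583
Step 2: Compute augmented objective.
t*f(x) = 1.06*18.9 = 20.034
Total = 20.034 - 3.7583 = 16.2757


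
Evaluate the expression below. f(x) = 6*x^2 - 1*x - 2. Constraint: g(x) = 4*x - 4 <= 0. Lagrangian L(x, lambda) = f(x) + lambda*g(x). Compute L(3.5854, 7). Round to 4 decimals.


Step 1: Evaluate f(x).
f(3.5854) = 6*3.5854^2 - 1*3.5854 - 2 = 71.5452
Step 2: Evaluate g(x).
g(3.5854) = 4*3.5854 - 4 = 10.3416
Step 3: Compute Lagrangian.
L = 71.5452 + 7*10.3416 = 143.9364


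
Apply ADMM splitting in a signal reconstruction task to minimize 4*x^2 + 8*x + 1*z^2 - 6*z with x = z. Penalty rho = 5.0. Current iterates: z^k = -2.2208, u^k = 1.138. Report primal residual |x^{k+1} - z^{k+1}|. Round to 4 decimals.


ADMM iteration with rho = 5.0, z^k = -2.2208, u^k = 1.138
Step 1: x-update.
Minimize 4*x^2 + 8*x + (5.0/2)*(x + 2.2208 + 1.138)^2
FOC: (2*4 + 5.0)*x = -8 + 5.0*(-2.2208 - 1.138)
x^{k+1} = -1.9072
Step 2: z-update.
Minimize 1*z^2 - 6*z + (5.0/2)*(-1.9072 - z + 1.138)^2
FOC: (2*1 + 5.0)*z = 6 + 5.0*(-1.9072 + 1.138)
z^{k+1} = 0.3077
Step 3: u-update.
u^{k+1} = 1.138 - 1.9072 - 0.3077 = -1.0769
Step 4: Primal residual = |-1.9072 - 0.3077| = 2.2149


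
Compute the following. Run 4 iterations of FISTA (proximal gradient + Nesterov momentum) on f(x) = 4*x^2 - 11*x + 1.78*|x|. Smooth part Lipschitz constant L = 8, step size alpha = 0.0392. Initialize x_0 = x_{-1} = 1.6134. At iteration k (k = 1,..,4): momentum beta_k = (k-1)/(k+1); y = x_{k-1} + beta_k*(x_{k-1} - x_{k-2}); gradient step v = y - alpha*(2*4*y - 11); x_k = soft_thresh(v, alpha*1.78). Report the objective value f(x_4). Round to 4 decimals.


FISTA on f(x) = 4*x^2 - 11*x + 1.78*|x|
L = 8, alpha = 0.0392
Iteration 1: beta = 0.0, y = 1.6134 + 0.0*(1.6134 - 1.6134) = 1.6134
  grad(y) = 1.9072, v = y - alpha*grad = 1.5386
  prox(v) = soft_thresh(1.5386, 0.0698) = 1.4689
Iteration 2: beta = 0.3333, y = 1.4689 + 0.3333*(1.4689 - 1.6134) = 1.4207
  grad(y) = 0.3655, v = y - alpha*grad = 1.4064
  prox(v) = soft_thresh(1.4064, 0.0698) = 1.3366
Iteration 3: beta = 0.5, y = 1.3366 + 0.5*(1.3366 - 1.4689) = 1.2704
  grad(y) = -0.8365, v = y - alpha*grad = 1.3032
  prox(v) = soft_thresh(1.3032, 0.0698) = 1.2335
Iteration 4: beta = 0.6, y = 1.2335 + 0.6*(1.2335 - 1.3366) = 1.1716
  grad(y) = -1.6274, v = y - alpha*grad = 1.2354
  prox(v) = soft_thresh(1.2354, 0.0698) = 1.1656
f(x_4) = 4*1.1656^2 - 11*1.1656 + 1.78*|1.1656| = -5.3123


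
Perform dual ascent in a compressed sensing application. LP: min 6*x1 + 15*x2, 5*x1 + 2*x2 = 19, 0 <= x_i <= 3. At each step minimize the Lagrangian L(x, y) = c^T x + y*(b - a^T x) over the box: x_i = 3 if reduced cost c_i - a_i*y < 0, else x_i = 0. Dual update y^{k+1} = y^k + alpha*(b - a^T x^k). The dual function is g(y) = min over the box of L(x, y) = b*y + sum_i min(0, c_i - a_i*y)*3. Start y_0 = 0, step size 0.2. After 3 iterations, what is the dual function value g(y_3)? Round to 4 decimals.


Dual ascent for LP: min 6*x1 + 15*x2, 5*x1 + 2*x2 = 19, 0 <= x_i <= 3
Step 1: y^k = 0.0, reduced costs: (6.0, 15.0)
  x^k = (0.0, 0.0), subgradient = b - a^T x = 19.0
  y^{k+1} = 0.0 + 0.2*19.0 = 3.8
Step 2: y^k = 3.8, reduced costs: (-13.0, 7.4)
  x^k = (3.0, 0.0), subgradient = b - a^T x = 4.0
  y^{k+1} = 3.8 + 0.2*4.0 = 4.6
Step 3: y^k = 4.6, reduced costs: (-17.0, 5.8)
  x^k = (3.0, 0.0), subgradient = b - a^T x = 4.0
  y^{k+1} = 4.6 + 0.2*4.0 = 5.4
Dual objective at y_3 = 5.4: reduced costs (-21.0, 4.2), box minimizer x = (3.0, 0.0)
g(y_3) = b*y + (c1 - a1*y)*x1 + (c2 - a2*y)*x2 = 19*5.4 + (-21.0)*3.0 + 4.2*0.0 = 102.6 - 63.0 + 0.0 = 39.6


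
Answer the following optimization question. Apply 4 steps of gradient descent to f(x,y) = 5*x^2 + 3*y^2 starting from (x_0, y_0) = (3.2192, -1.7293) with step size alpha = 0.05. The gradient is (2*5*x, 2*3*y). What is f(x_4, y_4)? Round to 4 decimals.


Gradient descent on f(x,y) = 5*x^2 + 3*y^2.
Starting point: (3.2192, -1.7293), alpha = 0.05
Step 1: grad_x = 2*5*3.2192 = 32.192, grad_y = 2*3*-1.7293 = -10.3758
  x_1 = 3.2192 - 0.05*32.192 = 1.6096
  y_1 = -1.7293 - 0.05*-10.3758 = -1.2105
Step 2: grad_x = 2*5*1.6096 = 16.096, grad_y = 2*3*-1.2105 = -7.2631
  x_2 = 1.6096 - 0.05*16.096 = 0.8048
  y_2 = -1.2105 - 0.05*-7.2631 = -0.8474
Step 3: grad_x = 2*5*0.8048 = 8.048, grad_y = 2*3*-0.8474 = -5.0841
  x_3 = 0.8048 - 0.05*8.048 = 0.4024
  y_3 = -0.8474 - 0.05*-5.0841 = -0.5931
Step 4: grad_x = 2*5*0.4024 = 4.024, grad_y = 2*3*-0.5931 = -3.5589
  x_4 = 0.4024 - 0.05*4.024 = 0.2012
  y_4 = -0.5931 - 0.05*-3.5589 = -0.4152
f(0.2012, -0.4152) = 5*0.2012^2 + 3*(-0.4152)^2 = 0.7196


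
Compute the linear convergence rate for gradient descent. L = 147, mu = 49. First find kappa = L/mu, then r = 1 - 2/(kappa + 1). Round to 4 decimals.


Step 1: Compute the condition number.
kappa = L/mu = 147/49 = 3.0
Step 2: Compute the convergence rate.
r = 1 - 2/(kappa + 1) = 1 - 2*mu/(L + mu) = (L - mu)/(L + mu) = 98/196 = 0.5


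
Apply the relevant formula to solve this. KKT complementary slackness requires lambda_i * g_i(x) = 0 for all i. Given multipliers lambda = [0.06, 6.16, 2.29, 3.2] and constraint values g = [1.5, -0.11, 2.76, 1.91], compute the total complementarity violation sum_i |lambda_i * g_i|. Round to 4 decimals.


KKT complementary slackness check:
lambda_1 * g_1 = 0.06 * 1.5 = 0.09
lambda_2 * g_2 = 6.16 * -0.11 = -0.6776
lambda_3 * g_3 = 2.29 * 2.76 = 6.3204
lambda_4 * g_4 = 3.2 * 1.91 = 6.112
Total violation = 0.09 + 0.6776 + 6.3204 + 6.112 = 13.2


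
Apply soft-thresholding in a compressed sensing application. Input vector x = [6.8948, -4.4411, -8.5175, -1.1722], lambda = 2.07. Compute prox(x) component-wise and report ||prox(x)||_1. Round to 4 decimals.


Soft-thresholding with lambda = 2.07:
prox(6.8948) = sign(6.8948)*max(|6.8948| - 2.07, 0) = 4.8248
prox(-4.4411) = sign(-4.4411)*max(|-4.4411| - 2.07, 0) = -2.3711
prox(-8.5175) = sign(-8.5175)*max(|-8.5175| - 2.07, 0) = -6.4475
prox(-1.1722) = sign(-1.1722)*max(|-1.1722| - 2.07, 0) = 0.0
prox(x) = [4.8248, -2.3711, -6.4475, 0.0]
||prox(x)||_1 = 4.8248 + 2.3711 + 6.4475 + 0.0 = 13.6434


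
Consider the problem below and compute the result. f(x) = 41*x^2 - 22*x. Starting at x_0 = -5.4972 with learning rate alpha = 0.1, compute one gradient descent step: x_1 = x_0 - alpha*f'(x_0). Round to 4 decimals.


We compute the gradient at x_0 and apply the update.
f'(x) = 82*x - 22
f'(-5.4972) = 82*-5.4972 - 22 = -472.7704
x_1 = -5.4972 - 0.1*-472.7704 = 41.7798


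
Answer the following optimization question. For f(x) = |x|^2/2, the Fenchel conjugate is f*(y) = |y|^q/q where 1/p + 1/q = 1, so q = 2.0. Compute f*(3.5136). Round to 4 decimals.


The conjugate exponent q satisfies 1/p + 1/q = 1.
p = 2, so q = 2/(2 - 1) = 2.0
|y|^q = 3.5136^2.0 = 12.3454
f*(3.5136) = 12.3454 / 2.0 = 6.1727


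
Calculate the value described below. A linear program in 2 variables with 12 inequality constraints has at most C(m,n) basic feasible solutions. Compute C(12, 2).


Each vertex corresponds to some choice of n active constraints out of m, so the number of vertices is at most C(m, n) = m! / (n!(m-n)!).
m = 12, n = 2
Numerator: 12 * 11
Denominator: 2! = 2
C(12, 2) = 66


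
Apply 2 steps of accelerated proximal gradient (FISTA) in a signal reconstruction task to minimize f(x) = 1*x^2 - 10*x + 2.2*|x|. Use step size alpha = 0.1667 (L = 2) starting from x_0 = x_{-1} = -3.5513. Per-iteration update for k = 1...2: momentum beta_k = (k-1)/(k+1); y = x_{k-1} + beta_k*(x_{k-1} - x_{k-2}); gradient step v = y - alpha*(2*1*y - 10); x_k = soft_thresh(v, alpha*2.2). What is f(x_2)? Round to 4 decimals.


FISTA on f(x) = 1*x^2 - 10*x + 2.2*|x|
L = 2, alpha = 0.1667
Iteration 1: beta = 0.0, y = -3.5513 + 0.0*(-3.5513 + 3.5513) = -3.5513
  grad(y) = -17.1026, v = y - alpha*grad = -0.7003
  prox(v) = soft_thresh(-0.7003, 0.3667) = -0.3336
Iteration 2: beta = 0.3333, y = -0.3336 + 0.3333*(-0.3336 + 3.5513) = 0.739
  grad(y) = -8.522, v = y - alpha*grad = 2.1596
  prox(v) = soft_thresh(2.1596, 0.3667) = 1.7929
f(x_2) = 1*1.7929^2 - 10*1.7929 + 2.2*|1.7929| = -10.7701


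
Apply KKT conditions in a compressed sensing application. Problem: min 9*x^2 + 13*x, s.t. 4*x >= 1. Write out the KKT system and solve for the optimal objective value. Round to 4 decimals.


Step 1: Try lambda = 0 (constraint inactive).
x_unc = -13/(2*9) = -0.7222
Check: 4*-0.7222 = -2.8888 < 1 -- violated!
Step 2: Constraint must be active: 4*x = 1
x* = 1/4 = 0.25
lambda = (2*9*0.25 + 13)/4 = 4.375
Step 3: Compute optimal value.
f(x*) = 9*0.25^2 + 13*0.25 = 3.8125


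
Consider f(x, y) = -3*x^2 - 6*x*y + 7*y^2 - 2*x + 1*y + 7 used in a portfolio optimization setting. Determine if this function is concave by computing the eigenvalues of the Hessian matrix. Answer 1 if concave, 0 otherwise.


The Hessian of f(x,y) = -3*x^2 - 6*x*y + 7*y^2 - 2*x + 1*y + 7 is:
H = [[-6, -6], [-6, 14]]
Trace = -6 + 14 = 8
Determinant = -6*14 - (-6)^2 = -120
Discriminant = (8)^2 - 4*-120 = 544.0
Eigenvalues: lambda_1 = -7.6619, lambda_2 = 15.6619
The function is not concave.

0


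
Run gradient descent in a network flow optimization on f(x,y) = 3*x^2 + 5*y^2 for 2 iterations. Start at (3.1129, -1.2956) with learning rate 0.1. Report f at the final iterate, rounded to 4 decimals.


Gradient descent on f(x,y) = 3*x^2 + 5*y^2.
Starting point: (3.1129, -1.2956), alpha = 0.1
Step 1: grad_x = 2*3*3.1129 = 18.6774, grad_y = 2*5*-1.2956 = -12.956
  x_1 = 3.1129 - 0.1*18.6774 = 1.2452
  y_1 = -1.2956 - 0.1*-12.956 = 0.0
Step 2: grad_x = 2*3*1.2452 = 7.471, grad_y = 2*5*0.0 = 0.0
  x_2 = 1.2452 - 0.1*7.471 = 0.4981
  y_2 = 0.0 - 0.1*0.0 = 0.0
f(0.4981, 0.0) = 3*0.4981^2 + 5*0.0^2 = 0.7442


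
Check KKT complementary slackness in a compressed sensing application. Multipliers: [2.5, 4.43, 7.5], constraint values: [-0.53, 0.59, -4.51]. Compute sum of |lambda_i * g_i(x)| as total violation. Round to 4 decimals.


KKT complementary slackness check:
lambda_1 * g_1 = 2.5 * -0.53 = -1.325
lambda_2 * g_2 = 4.43 * 0.59 = 2.6137
lambda_3 * g_3 = 7.5 * -4.51 = -33.825
Total violation = 1.325 + 2.6137 + 33.825 = 37.7637


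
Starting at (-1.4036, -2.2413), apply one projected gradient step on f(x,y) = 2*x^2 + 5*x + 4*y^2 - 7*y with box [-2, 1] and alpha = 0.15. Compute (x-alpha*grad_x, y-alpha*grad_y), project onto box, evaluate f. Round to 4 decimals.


Step 1: Compute gradient at (-1.4036, -2.2413).
grad_x = 2*2*-1.4036 + 5 = -0.6144
grad_y = 2*4*-2.2413 - 7 = -24.9304
Step 2: Gradient step.
x_raw = -1.4036 - 0.15*-0.6144 = -1.3114
y_raw = -2.2413 - 0.15*-24.9304 = 1.4983
Step 3: Project onto [-2, 1].
x_proj = clip(-1.3114) = -1.3114
y_proj = clip(1.4983) = 1.0
Step 4: Evaluate f.
f(-1.3114, 1.0) = -6.1175


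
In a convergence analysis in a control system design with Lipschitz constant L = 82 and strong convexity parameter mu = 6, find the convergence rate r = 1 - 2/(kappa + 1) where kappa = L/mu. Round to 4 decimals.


Step 1: Compute the condition number.
kappa = L/mu = 82/6 = 13.6667
Step 2: Compute the convergence rate.
r = 1 - 2/(kappa + 1) = 1 - 2*mu/(L + mu) = (L - mu)/(L + mu) = 76/88 = 0.8636


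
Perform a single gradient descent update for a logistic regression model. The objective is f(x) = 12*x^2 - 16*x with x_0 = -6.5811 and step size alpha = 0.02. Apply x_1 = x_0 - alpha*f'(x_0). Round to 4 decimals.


We compute the gradient at x_0 and apply the update.
f'(x) = 24*x - 16
f'(-6.5811) = 24*-6.5811 - 16 = -173.9464
x_1 = -6.5811 - 0.02*-173.9464 = -3.1022


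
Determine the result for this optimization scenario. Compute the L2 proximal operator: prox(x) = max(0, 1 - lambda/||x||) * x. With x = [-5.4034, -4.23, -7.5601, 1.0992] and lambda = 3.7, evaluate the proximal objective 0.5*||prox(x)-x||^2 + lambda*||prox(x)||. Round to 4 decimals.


Step 1: Compute ||x||.
||x|| = 10.269
Step 2: Compute scaling factor.
scale = max(0, 1 - 3.7/10.269) = 0.6397
Step 3: prox(x) = [-3.4565, -2.7059, -4.8361, 0.7032]
||prox(x)|| = 6.569
Step 4: Proximal objective.
0.5*||prox-x||^2 = 6.845
lambda*||prox|| = 24.3053
Total = 31.1504


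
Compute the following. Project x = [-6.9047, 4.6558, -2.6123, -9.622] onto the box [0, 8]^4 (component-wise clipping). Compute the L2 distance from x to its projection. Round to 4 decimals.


Project each component onto [0, 8].
clip(-6.9047) = 0.0, clip(4.6558) = 4.6558, clip(-2.6123) = 0.0, clip(-9.622) = 0.0
Projection = [0.0, 4.6558, 0.0, 0.0]
Squared diffs: [47.6749, 0.0, 6.8241, 92.5829]
Distance = sqrt(147.0819) = 12.1277


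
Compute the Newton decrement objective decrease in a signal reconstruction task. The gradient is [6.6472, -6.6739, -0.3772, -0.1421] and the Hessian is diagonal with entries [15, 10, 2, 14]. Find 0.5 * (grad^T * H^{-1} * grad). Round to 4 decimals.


Step 1: H is diagonal, so H^(-1) * g = [0.4431, -0.6674, -0.1886, -0.0102].
Step 2: g^T H^(-1) g = sum_i g_i^2 / H_ii
  = (6.6472)^2/15 + (-6.6739)^2/10 + (-0.3772)^2/2 + (-0.1421)^2/14
  = 2.9457 + 4.4541 + 0.0711 + 0.0014 = 7.4724
Step 3: Objective decrease = 0.5 * g^T H^(-1) g = 3.7362


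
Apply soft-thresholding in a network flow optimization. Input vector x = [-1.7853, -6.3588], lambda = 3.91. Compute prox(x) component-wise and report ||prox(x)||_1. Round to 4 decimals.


Soft-thresholding with lambda = 3.91:
prox(-1.7853) = sign(-1.7853)*max(|-1.7853| - 3.91, 0) = 0.0
prox(-6.3588) = sign(-6.3588)*max(|-6.3588| - 3.91, 0) = -2.4488
prox(x) = [0.0, -2.4488]
||prox(x)||_1 = 0.0 + 2.4488 = 2.4488


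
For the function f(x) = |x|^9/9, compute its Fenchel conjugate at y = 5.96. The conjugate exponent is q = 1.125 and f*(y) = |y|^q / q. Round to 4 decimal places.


The conjugate exponent q satisfies 1/p + 1/q = 1.
p = 9, so q = 9/(9 - 1) = 1.125
|y|^q = 5.96^1.125 = 7.4499
f*(5.96) = 7.4499 / 1.125 = 6.6222


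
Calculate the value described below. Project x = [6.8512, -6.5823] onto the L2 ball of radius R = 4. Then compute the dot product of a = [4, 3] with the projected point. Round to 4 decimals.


Step 1: Compute ||x|| (intermediates to 6 decimals).
||x|| = sqrt(6.8512^2 + (-6.5823)^2) = 9.500822
Step 2: Project.
Since ||x|| > R, scale = R/||x|| = 4/9.500822 = 0.421016, proj(x) = scale * x
proj(x) = [2.884465, -2.771254]
Step 3: Dot product.
a^T * proj(x) = 4*2.884465 + 3*(-2.771254) = 3.2241


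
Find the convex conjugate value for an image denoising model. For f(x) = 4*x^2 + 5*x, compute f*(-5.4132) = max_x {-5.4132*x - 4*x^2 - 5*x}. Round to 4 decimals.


f*(y) = sup_x {y*x - a*x^2 - b*x} = sup_x {(y-b)*x - a*x^2}
FOC: (y - b) - 2a*x = 0 => x* = (y - b)/(2a)
x* = (-5.4132 - 5)/(2*4) = -1.3017
f*(-5.4132) = (y-b)^2/(4a) = (-5.4132 - 5)^2/(4*4)
= 108.4347/16 = 6.7772


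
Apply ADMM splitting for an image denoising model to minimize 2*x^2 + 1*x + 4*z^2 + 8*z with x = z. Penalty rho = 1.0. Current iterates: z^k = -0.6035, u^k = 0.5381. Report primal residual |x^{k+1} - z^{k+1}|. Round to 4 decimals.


ADMM iteration with rho = 1.0, z^k = -0.6035, u^k = 0.5381
Step 1: x-update.
Minimize 2*x^2 + 1*x + (1.0/2)*(x + 0.6035 + 0.5381)^2
FOC: (2*2 + 1.0)*x = -1 + 1.0*(-0.6035 - 0.5381)
x^{k+1} = -0.4283
Step 2: z-update.
Minimize 4*z^2 + 8*z + (1.0/2)*(-0.4283 - z + 0.5381)^2
FOC: (2*4 + 1.0)*z = -8 + 1.0*(-0.4283 + 0.5381)
z^{k+1} = -0.8767
Step 3: u-update.
u^{k+1} = 0.5381 - 0.4283 + 0.8767 = 0.9865
Step 4: Primal residual = |-0.4283 + 0.8767| = 0.4484


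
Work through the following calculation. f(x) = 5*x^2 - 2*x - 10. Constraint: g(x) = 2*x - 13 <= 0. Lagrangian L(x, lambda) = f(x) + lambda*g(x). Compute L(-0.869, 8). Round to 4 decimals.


Step 1: Evaluate f(x).
f(-0.869) = 5*(-0.869)^2 - 2*(-0.869) - 10 = -4.4862
Step 2: Evaluate g(x).
g(-0.869) = 2*-0.869 - 13 = -14.738
Step 3: Compute Lagrangian.
L = -4.4862 + 8*-14.738 = -122.3902


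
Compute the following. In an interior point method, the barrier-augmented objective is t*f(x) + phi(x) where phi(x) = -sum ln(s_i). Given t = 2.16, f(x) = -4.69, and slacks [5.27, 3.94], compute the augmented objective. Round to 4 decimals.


Step 1: Compute log-barrier.
ln values: [1.662, 1.3712]
phi = -(1.662 + 1.3712) = -3.0332
Step 2: Compute augmented objective.
t*f(x) = 2.16*-4.69 = -10.1304
Total = -10.1304 - 3.0332 = -13.1636


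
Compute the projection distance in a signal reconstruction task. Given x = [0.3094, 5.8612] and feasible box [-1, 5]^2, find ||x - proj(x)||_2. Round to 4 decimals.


Project each component onto [-1, 5].
clip(0.3094) = 0.3094, clip(5.8612) = 5.0
Projection = [0.3094, 5.0]
Squared diffs: [0.0, 0.7417]
Distance = sqrt(0.7417) = 0.8612


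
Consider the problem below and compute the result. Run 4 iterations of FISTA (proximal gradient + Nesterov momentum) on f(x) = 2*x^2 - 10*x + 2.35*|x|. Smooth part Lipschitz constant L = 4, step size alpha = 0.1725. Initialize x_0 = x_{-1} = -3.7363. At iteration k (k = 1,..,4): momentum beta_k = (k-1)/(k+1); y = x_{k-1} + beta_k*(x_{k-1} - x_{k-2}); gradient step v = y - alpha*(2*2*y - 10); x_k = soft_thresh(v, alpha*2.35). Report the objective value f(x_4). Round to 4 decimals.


FISTA on f(x) = 2*x^2 - 10*x + 2.35*|x|
L = 4, alpha = 0.1725
Iteration 1: beta = 0.0, y = -3.7363 + 0.0*(-3.7363 + 3.7363) = -3.7363
  grad(y) = -24.9452, v = y - alpha*grad = 0.5667
  prox(v) = soft_thresh(0.5667, 0.4054) = 0.1614
Iteration 2: beta = 0.3333, y = 0.1614 + 0.3333*(0.1614 + 3.7363) = 1.4606
  grad(y) = -4.1576, v = y - alpha*grad = 2.1778
  prox(v) = soft_thresh(2.1778, 0.4054) = 1.7724
Iteration 3: beta = 0.5, y = 1.7724 + 0.5*(1.7724 - 0.1614) = 2.5779
  grad(y) = 0.3117, v = y - alpha*grad = 2.5242
  prox(v) = soft_thresh(2.5242, 0.4054) = 2.1188
Iteration 4: beta = 0.6, y = 2.1188 + 0.6*(2.1188 - 1.7724) = 2.3266
  grad(y) = -0.6936, v = y - alpha*grad = 2.4462
  prox(v) = soft_thresh(2.4462, 0.4054) = 2.0409
f(x_4) = 2*2.0409^2 - 10*2.0409 + 2.35*|2.0409| = -7.2824


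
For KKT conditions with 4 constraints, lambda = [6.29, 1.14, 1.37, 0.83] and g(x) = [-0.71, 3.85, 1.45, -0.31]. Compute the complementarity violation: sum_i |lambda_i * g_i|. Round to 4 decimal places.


KKT complementary slackness check:
lambda_1 * g_1 = 6.29 * -0.71 = -4.4659
lambda_2 * g_2 = 1.14 * 3.85 = 4.389
lambda_3 * g_3 = 1.37 * 1.45 = 1.9865
lambda_4 * g_4 = 0.83 * -0.31 = -0.2573
Total violation = 4.4659 + 4.389 + 1.9865 + 0.2573 = 11.0987
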